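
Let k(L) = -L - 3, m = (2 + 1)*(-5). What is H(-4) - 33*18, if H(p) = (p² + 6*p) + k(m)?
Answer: -590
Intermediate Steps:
m = -15 (m = 3*(-5) = -15)
k(L) = -3 - L
H(p) = 12 + p² + 6*p (H(p) = (p² + 6*p) + (-3 - 1*(-15)) = (p² + 6*p) + (-3 + 15) = (p² + 6*p) + 12 = 12 + p² + 6*p)
H(-4) - 33*18 = (12 + (-4)² + 6*(-4)) - 33*18 = (12 + 16 - 24) - 594 = 4 - 594 = -590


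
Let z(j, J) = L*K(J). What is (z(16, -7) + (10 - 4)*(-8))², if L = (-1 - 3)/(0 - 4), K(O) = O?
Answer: 3025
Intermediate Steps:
L = 1 (L = -4/(-4) = -4*(-¼) = 1)
z(j, J) = J (z(j, J) = 1*J = J)
(z(16, -7) + (10 - 4)*(-8))² = (-7 + (10 - 4)*(-8))² = (-7 + 6*(-8))² = (-7 - 48)² = (-55)² = 3025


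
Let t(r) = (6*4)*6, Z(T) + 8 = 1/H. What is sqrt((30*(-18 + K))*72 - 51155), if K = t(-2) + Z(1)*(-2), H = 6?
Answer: sqrt(254845) ≈ 504.82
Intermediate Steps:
Z(T) = -47/6 (Z(T) = -8 + 1/6 = -47/6)
t(r) = 144 (t(r) = 24*6 = 144)
K = 479/3 (K = 144 - 47/6*(-2) = 144 + 47/3 = 479/3 ≈ 159.67)
sqrt((30*(-18 + K))*72 - 51155) = sqrt((30*(-18 + 479/3))*72 - 51155) = sqrt((30*(425/3))*72 - 51155) = sqrt(4250*72 - 51155) = sqrt(306000 - 51155) = sqrt(254845)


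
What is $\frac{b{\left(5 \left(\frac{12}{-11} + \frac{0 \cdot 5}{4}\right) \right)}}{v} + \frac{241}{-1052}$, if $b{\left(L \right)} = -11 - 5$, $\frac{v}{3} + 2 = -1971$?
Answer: $- \frac{1409647}{6226788} \approx -0.22638$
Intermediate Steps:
$v = -5919$ ($v = -6 + 3 \left(-1971\right) = -6 - 5913 = -5919$)
$b{\left(L \right)} = -16$
$\frac{b{\left(5 \left(\frac{12}{-11} + \frac{0 \cdot 5}{4}\right) \right)}}{v} + \frac{241}{-1052} = - \frac{16}{-5919} + \frac{241}{-1052} = \left(-16\right) \left(- \frac{1}{5919}\right) + 241 \left(- \frac{1}{1052}\right) = \frac{16}{5919} - \frac{241}{1052} = - \frac{1409647}{6226788}$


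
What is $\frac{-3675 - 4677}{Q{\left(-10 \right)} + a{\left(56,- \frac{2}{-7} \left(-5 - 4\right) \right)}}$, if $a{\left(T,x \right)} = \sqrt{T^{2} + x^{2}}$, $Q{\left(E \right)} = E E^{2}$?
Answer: $\frac{34104000}{4070501} + \frac{9744 \sqrt{38497}}{4070501} \approx 8.848$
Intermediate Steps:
$Q{\left(E \right)} = E^{3}$
$\frac{-3675 - 4677}{Q{\left(-10 \right)} + a{\left(56,- \frac{2}{-7} \left(-5 - 4\right) \right)}} = \frac{-3675 - 4677}{\left(-10\right)^{3} + \sqrt{56^{2} + \left(- \frac{2}{-7} \left(-5 - 4\right)\right)^{2}}} = - \frac{8352}{-1000 + \sqrt{3136 + \left(\left(-2\right) \left(- \frac{1}{7}\right) \left(-9\right)\right)^{2}}} = - \frac{8352}{-1000 + \sqrt{3136 + \left(\frac{2}{7} \left(-9\right)\right)^{2}}} = - \frac{8352}{-1000 + \sqrt{3136 + \left(- \frac{18}{7}\right)^{2}}} = - \frac{8352}{-1000 + \sqrt{3136 + \frac{324}{49}}} = - \frac{8352}{-1000 + \sqrt{\frac{153988}{49}}} = - \frac{8352}{-1000 + \frac{2 \sqrt{38497}}{7}}$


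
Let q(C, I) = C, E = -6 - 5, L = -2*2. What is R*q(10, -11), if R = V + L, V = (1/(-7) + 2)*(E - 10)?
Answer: -430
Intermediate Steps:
L = -4
E = -11
V = -39 (V = (1/(-7) + 2)*(-11 - 10) = (-1/7 + 2)*(-21) = (13/7)*(-21) = -39)
R = -43 (R = -39 - 4 = -43)
R*q(10, -11) = -43*10 = -430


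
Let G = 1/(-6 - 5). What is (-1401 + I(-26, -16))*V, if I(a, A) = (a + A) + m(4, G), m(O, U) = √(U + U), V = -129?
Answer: 186147 - 129*I*√22/11 ≈ 1.8615e+5 - 55.006*I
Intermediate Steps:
G = -1/11 (G = 1/(-11) = -1/11 ≈ -0.090909)
m(O, U) = √2*√U (m(O, U) = √(2*U) = √2*√U)
I(a, A) = A + a + I*√22/11 (I(a, A) = (a + A) + √2*√(-1/11) = (A + a) + √2*(I*√11/11) = (A + a) + I*√22/11 = A + a + I*√22/11)
(-1401 + I(-26, -16))*V = (-1401 + (-16 - 26 + I*√22/11))*(-129) = (-1401 + (-42 + I*√22/11))*(-129) = (-1443 + I*√22/11)*(-129) = 186147 - 129*I*√22/11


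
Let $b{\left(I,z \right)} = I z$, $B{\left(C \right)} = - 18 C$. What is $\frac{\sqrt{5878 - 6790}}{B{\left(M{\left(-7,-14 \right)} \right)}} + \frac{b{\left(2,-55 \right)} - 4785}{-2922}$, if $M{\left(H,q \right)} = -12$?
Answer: $\frac{4895}{2922} + \frac{i \sqrt{57}}{54} \approx 1.6752 + 0.13981 i$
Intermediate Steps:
$\frac{\sqrt{5878 - 6790}}{B{\left(M{\left(-7,-14 \right)} \right)}} + \frac{b{\left(2,-55 \right)} - 4785}{-2922} = \frac{\sqrt{5878 - 6790}}{\left(-18\right) \left(-12\right)} + \frac{2 \left(-55\right) - 4785}{-2922} = \frac{\sqrt{-912}}{216} + \left(-110 - 4785\right) \left(- \frac{1}{2922}\right) = 4 i \sqrt{57} \cdot \frac{1}{216} - - \frac{4895}{2922} = \frac{i \sqrt{57}}{54} + \frac{4895}{2922} = \frac{4895}{2922} + \frac{i \sqrt{57}}{54}$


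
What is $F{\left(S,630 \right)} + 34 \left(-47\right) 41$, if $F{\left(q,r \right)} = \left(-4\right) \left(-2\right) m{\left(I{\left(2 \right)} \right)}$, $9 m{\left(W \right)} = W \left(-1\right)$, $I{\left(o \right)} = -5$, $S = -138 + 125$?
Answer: $- \frac{589622}{9} \approx -65514.0$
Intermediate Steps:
$S = -13$
$m{\left(W \right)} = - \frac{W}{9}$ ($m{\left(W \right)} = \frac{W \left(-1\right)}{9} = \frac{\left(-1\right) W}{9} = - \frac{W}{9}$)
$F{\left(q,r \right)} = \frac{40}{9}$ ($F{\left(q,r \right)} = \left(-4\right) \left(-2\right) \left(\left(- \frac{1}{9}\right) \left(-5\right)\right) = 8 \cdot \frac{5}{9} = \frac{40}{9}$)
$F{\left(S,630 \right)} + 34 \left(-47\right) 41 = \frac{40}{9} + 34 \left(-47\right) 41 = \frac{40}{9} - 65518 = - \frac{589622}{9}$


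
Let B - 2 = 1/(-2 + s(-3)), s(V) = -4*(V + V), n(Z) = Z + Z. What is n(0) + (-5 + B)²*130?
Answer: 274625/242 ≈ 1134.8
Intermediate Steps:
n(Z) = 2*Z
s(V) = -8*V
B = 45/22 (B = 2 + 1/(-2 - 8*(-3)) = 2 + 1/(-2 + 24) = 2 + 1/22 = 45/22 ≈ 2.0455)
n(0) + (-5 + B)²*130 = 2*0 + (-5 + 45/22)²*130 = 0 + (-65/22)²*130 = 0 + (4225/484)*130 = 0 + 274625/242 = 274625/242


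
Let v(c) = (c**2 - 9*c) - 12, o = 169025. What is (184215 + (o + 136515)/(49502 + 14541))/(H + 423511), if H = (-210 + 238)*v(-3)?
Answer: 11797986785/27165951869 ≈ 0.43429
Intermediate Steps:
v(c) = -12 + c**2 - 9*c
H = 672 (H = (-210 + 238)*(-12 + (-3)**2 - 9*(-3)) = 28*(-12 + 9 + 27) = 28*24 = 672)
(184215 + (o + 136515)/(49502 + 14541))/(H + 423511) = (184215 + (169025 + 136515)/(49502 + 14541))/(672 + 423511) = (184215 + 305540/64043)/424183 = (184215 + 305540*(1/64043))*(1/424183) = (184215 + 305540/64043)*(1/424183) = (11797986785/64043)*(1/424183) = 11797986785/27165951869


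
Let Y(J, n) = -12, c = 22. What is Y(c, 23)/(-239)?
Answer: 12/239 ≈ 0.050209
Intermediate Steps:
Y(c, 23)/(-239) = -12/(-239) = -12*(-1/239) = 12/239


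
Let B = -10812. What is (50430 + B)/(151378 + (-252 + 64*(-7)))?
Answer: 2201/8371 ≈ 0.26293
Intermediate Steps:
(50430 + B)/(151378 + (-252 + 64*(-7))) = (50430 - 10812)/(151378 + (-252 + 64*(-7))) = 39618/(151378 + (-252 - 448)) = 39618/(151378 - 700) = 39618/150678 = 39618*(1/150678) = 2201/8371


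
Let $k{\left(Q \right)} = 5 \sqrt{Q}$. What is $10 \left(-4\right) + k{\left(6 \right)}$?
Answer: $-40 + 5 \sqrt{6} \approx -27.753$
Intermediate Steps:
$10 \left(-4\right) + k{\left(6 \right)} = 10 \left(-4\right) + 5 \sqrt{6} = -40 + 5 \sqrt{6}$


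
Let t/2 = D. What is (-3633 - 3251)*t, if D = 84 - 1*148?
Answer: 881152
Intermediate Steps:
D = -64 (D = 84 - 148 = -64)
t = -128 (t = 2*(-64) = -128)
(-3633 - 3251)*t = (-3633 - 3251)*(-128) = -6884*(-128) = 881152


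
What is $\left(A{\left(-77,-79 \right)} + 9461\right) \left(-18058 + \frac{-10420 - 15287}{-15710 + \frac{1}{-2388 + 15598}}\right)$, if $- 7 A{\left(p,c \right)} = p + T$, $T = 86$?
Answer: $- \frac{248133472249851296}{1452703693} \approx -1.7081 \cdot 10^{8}$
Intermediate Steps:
$A{\left(p,c \right)} = - \frac{86}{7} - \frac{p}{7}$ ($A{\left(p,c \right)} = - \frac{p + 86}{7} = - \frac{86 + p}{7} = - \frac{86}{7} - \frac{p}{7}$)
$\left(A{\left(-77,-79 \right)} + 9461\right) \left(-18058 + \frac{-10420 - 15287}{-15710 + \frac{1}{-2388 + 15598}}\right) = \left(\left(- \frac{86}{7} - -11\right) + 9461\right) \left(-18058 + \frac{-10420 - 15287}{-15710 + \frac{1}{-2388 + 15598}}\right) = \left(\left(- \frac{86}{7} + 11\right) + 9461\right) \left(-18058 - \frac{25707}{-15710 + \frac{1}{13210}}\right) = \left(- \frac{9}{7} + 9461\right) \left(-18058 - \frac{25707}{-15710 + \frac{1}{13210}}\right) = \frac{66218 \left(-18058 - \frac{25707}{- \frac{207529099}{13210}}\right)}{7} = \frac{66218 \left(-18058 - - \frac{339589470}{207529099}\right)}{7} = \frac{66218 \left(-18058 + \frac{339589470}{207529099}\right)}{7} = \frac{66218}{7} \left(- \frac{3747220880272}{207529099}\right) = - \frac{248133472249851296}{1452703693}$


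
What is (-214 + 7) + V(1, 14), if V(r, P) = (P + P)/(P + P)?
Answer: -206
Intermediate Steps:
V(r, P) = 1 (V(r, P) = (2*P)/((2*P)) = (2*P)*(1/(2*P)) = 1)
(-214 + 7) + V(1, 14) = (-214 + 7) + 1 = -207 + 1 = -206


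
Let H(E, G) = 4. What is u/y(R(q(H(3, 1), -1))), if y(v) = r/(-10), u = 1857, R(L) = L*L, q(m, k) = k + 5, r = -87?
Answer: 6190/29 ≈ 213.45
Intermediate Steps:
q(m, k) = 5 + k
R(L) = L²
y(v) = 87/10 (y(v) = -87/(-10) = -87*(-⅒) = 87/10)
u/y(R(q(H(3, 1), -1))) = 1857/(87/10) = 1857*(10/87) = 6190/29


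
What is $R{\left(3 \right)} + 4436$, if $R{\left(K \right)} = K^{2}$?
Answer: $4445$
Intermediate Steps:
$R{\left(3 \right)} + 4436 = 3^{2} + 4436 = 9 + 4436 = 4445$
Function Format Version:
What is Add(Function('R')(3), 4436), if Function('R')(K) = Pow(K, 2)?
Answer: 4445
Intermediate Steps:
Add(Function('R')(3), 4436) = Add(Pow(3, 2), 4436) = Add(9, 4436) = 4445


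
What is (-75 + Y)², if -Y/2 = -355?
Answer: 403225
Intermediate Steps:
Y = 710 (Y = -2*(-355) = 710)
(-75 + Y)² = (-75 + 710)² = 635² = 403225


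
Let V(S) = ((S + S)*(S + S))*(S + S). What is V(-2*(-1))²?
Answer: 4096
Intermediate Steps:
V(S) = 8*S³ (V(S) = ((2*S)*(2*S))*(2*S) = (4*S²)*(2*S) = 8*S³)
V(-2*(-1))² = (8*(-2*(-1))³)² = (8*2³)² = (8*8)² = 64² = 4096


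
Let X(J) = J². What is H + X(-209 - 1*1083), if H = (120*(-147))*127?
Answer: -571016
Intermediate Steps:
H = -2240280 (H = -17640*127 = -2240280)
H + X(-209 - 1*1083) = -2240280 + (-209 - 1*1083)² = -2240280 + (-209 - 1083)² = -2240280 + (-1292)² = -2240280 + 1669264 = -571016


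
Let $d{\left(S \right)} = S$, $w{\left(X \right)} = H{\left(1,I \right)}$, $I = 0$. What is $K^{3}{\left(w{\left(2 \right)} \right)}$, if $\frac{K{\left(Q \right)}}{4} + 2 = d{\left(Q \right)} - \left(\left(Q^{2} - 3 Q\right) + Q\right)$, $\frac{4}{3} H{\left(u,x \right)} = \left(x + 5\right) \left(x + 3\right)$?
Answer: $- \frac{3491055413}{64} \approx -5.4548 \cdot 10^{7}$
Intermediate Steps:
$H{\left(u,x \right)} = \frac{3 \left(3 + x\right) \left(5 + x\right)}{4}$ ($H{\left(u,x \right)} = \frac{3 \left(x + 5\right) \left(x + 3\right)}{4} = \frac{3 \left(5 + x\right) \left(3 + x\right)}{4} = \frac{3 \left(3 + x\right) \left(5 + x\right)}{4}$)
$w{\left(X \right)} = \frac{45}{4}$ ($w{\left(X \right)} = \frac{45}{4} + 6 \cdot 0 + \frac{3 \cdot 0^{2}}{4} = \frac{45}{4} + 0 + \frac{3}{4} \cdot 0 = \frac{45}{4} + 0 + 0 = \frac{45}{4}$)
$K{\left(Q \right)} = -8 - 4 Q^{2} + 12 Q$ ($K{\left(Q \right)} = -8 + 4 \left(Q - \left(\left(Q^{2} - 3 Q\right) + Q\right)\right) = -8 + 4 \left(Q - \left(Q^{2} - 2 Q\right)\right) = -8 + 4 \left(- Q^{2} + 3 Q\right) = -8 - \left(- 12 Q + 4 Q^{2}\right) = -8 - 4 Q^{2} + 12 Q$)
$K^{3}{\left(w{\left(2 \right)} \right)} = \left(-8 - 4 \left(\frac{45}{4}\right)^{2} + 12 \cdot \frac{45}{4}\right)^{3} = \left(-8 - \frac{2025}{4} + 135\right)^{3} = \left(- \frac{1517}{4}\right)^{3} = - \frac{3491055413}{64}$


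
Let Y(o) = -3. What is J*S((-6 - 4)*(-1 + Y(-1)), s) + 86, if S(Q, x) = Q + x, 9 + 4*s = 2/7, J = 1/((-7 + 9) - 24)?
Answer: 51917/616 ≈ 84.281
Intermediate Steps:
J = -1/22 (J = 1/(2 - 24) = 1/(-22) = -1/22 ≈ -0.045455)
s = -61/28 (s = -9/4 + (2/7)/4 = -9/4 + (2*(1/7))/4 = -9/4 + (1/4)*(2/7) = -9/4 + 1/14 = -61/28 ≈ -2.1786)
J*S((-6 - 4)*(-1 + Y(-1)), s) + 86 = -((-6 - 4)*(-1 - 3) - 61/28)/22 + 86 = -(-10*(-4) - 61/28)/22 + 86 = -(40 - 61/28)/22 + 86 = -1/22*1059/28 + 86 = -1059/616 + 86 = 51917/616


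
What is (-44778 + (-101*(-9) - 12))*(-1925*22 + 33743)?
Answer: 377683767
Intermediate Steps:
(-44778 + (-101*(-9) - 12))*(-1925*22 + 33743) = (-44778 + (909 - 12))*(-42350 + 33743) = (-44778 + 897)*(-8607) = -43881*(-8607) = 377683767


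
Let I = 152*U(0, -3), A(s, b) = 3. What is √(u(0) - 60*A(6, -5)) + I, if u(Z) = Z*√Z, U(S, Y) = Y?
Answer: -456 + 6*I*√5 ≈ -456.0 + 13.416*I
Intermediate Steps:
u(Z) = Z^(3/2)
I = -456 (I = 152*(-3) = -456)
√(u(0) - 60*A(6, -5)) + I = √(0^(3/2) - 60*3) - 456 = √(0 - 180) - 456 = √(-180) - 456 = 6*I*√5 - 456 = -456 + 6*I*√5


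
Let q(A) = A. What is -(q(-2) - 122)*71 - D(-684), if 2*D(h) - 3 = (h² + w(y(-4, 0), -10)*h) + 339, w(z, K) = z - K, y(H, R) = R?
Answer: -221875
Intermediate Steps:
D(h) = 171 + h²/2 + 5*h (D(h) = 3/2 + ((h² + (0 - 1*(-10))*h) + 339)/2 = 3/2 + ((h² + (0 + 10)*h) + 339)/2 = 3/2 + ((h² + 10*h) + 339)/2 = 3/2 + (339 + h² + 10*h)/2 = 3/2 + (339/2 + h²/2 + 5*h) = 171 + h²/2 + 5*h)
-(q(-2) - 122)*71 - D(-684) = -(-2 - 122)*71 - (171 + (½)*(-684)² + 5*(-684)) = -(-124)*71 - (171 + (½)*467856 - 3420) = -1*(-8804) - (171 + 233928 - 3420) = 8804 - 1*230679 = 8804 - 230679 = -221875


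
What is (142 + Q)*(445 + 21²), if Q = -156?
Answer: -12404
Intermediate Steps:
(142 + Q)*(445 + 21²) = (142 - 156)*(445 + 21²) = -14*(445 + 441) = -14*886 = -12404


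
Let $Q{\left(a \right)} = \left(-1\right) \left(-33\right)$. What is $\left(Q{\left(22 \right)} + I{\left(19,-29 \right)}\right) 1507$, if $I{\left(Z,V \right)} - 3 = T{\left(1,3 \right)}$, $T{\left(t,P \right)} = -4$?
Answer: $48224$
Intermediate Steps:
$Q{\left(a \right)} = 33$
$I{\left(Z,V \right)} = -1$ ($I{\left(Z,V \right)} = 3 - 4 = -1$)
$\left(Q{\left(22 \right)} + I{\left(19,-29 \right)}\right) 1507 = \left(33 - 1\right) 1507 = 32 \cdot 1507 = 48224$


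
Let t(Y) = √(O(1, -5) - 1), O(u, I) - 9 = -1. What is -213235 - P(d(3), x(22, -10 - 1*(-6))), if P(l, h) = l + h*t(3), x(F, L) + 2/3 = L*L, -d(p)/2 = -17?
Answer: -213269 - 46*√7/3 ≈ -2.1331e+5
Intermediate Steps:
O(u, I) = 8 (O(u, I) = 9 - 1 = 8)
t(Y) = √7 (t(Y) = √(8 - 1) = √7)
d(p) = 34 (d(p) = -2*(-17) = 34)
x(F, L) = -⅔ + L² (x(F, L) = -⅔ + L*L = -⅔ + L²)
P(l, h) = l + h*√7
-213235 - P(d(3), x(22, -10 - 1*(-6))) = -213235 - (34 + (-⅔ + (-10 - 1*(-6))²)*√7) = -213235 - (34 + (-⅔ + (-10 + 6)²)*√7) = -213235 - (34 + (-⅔ + (-4)²)*√7) = -213235 - (34 + (-⅔ + 16)*√7) = -213235 - (34 + 46*√7/3) = -213235 + (-34 - 46*√7/3) = -213269 - 46*√7/3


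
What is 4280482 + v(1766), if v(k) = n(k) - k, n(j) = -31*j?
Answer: 4223970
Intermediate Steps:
v(k) = -32*k (v(k) = -31*k - k = -32*k)
4280482 + v(1766) = 4280482 - 32*1766 = 4280482 - 56512 = 4223970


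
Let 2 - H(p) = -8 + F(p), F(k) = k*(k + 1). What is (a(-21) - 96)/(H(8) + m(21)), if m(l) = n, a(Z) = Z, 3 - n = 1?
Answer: 39/20 ≈ 1.9500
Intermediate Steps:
n = 2 (n = 3 - 1*1 = 3 - 1 = 2)
F(k) = k*(1 + k)
m(l) = 2
H(p) = 10 - p*(1 + p) (H(p) = 2 - (-8 + p*(1 + p)) = 2 + (8 - p*(1 + p)) = 10 - p*(1 + p))
(a(-21) - 96)/(H(8) + m(21)) = (-21 - 96)/((10 - 1*8*(1 + 8)) + 2) = -117/((10 - 1*8*9) + 2) = -117/((10 - 72) + 2) = -117/(-62 + 2) = -117/(-60) = -117*(-1/60) = 39/20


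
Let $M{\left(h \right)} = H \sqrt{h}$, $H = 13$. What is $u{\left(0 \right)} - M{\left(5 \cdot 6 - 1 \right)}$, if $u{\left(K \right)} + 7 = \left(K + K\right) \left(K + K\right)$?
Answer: $-7 - 13 \sqrt{29} \approx -77.007$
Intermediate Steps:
$M{\left(h \right)} = 13 \sqrt{h}$
$u{\left(K \right)} = -7 + 4 K^{2}$ ($u{\left(K \right)} = -7 + \left(K + K\right) \left(K + K\right) = -7 + 2 K 2 K = -7 + 4 K^{2}$)
$u{\left(0 \right)} - M{\left(5 \cdot 6 - 1 \right)} = \left(-7 + 4 \cdot 0^{2}\right) - 13 \sqrt{5 \cdot 6 - 1} = \left(-7 + 4 \cdot 0\right) - 13 \sqrt{30 - 1} = \left(-7 + 0\right) - 13 \sqrt{29} = -7 - 13 \sqrt{29}$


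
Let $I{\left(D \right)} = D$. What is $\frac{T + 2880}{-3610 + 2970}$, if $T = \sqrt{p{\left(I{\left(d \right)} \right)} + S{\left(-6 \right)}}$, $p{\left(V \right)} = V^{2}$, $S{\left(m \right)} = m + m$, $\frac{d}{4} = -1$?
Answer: $- \frac{1441}{320} \approx -4.5031$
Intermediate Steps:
$d = -4$ ($d = 4 \left(-1\right) = -4$)
$S{\left(m \right)} = 2 m$
$T = 2$ ($T = \sqrt{\left(-4\right)^{2} + 2 \left(-6\right)} = \sqrt{16 - 12} = \sqrt{4} = 2$)
$\frac{T + 2880}{-3610 + 2970} = \frac{2 + 2880}{-3610 + 2970} = \frac{2882}{-640} = 2882 \left(- \frac{1}{640}\right) = - \frac{1441}{320}$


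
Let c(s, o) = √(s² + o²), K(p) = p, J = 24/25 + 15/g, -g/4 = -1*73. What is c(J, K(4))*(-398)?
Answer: -199*√907148689/3650 ≈ -1642.1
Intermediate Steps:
g = 292 (g = -(-4)*73 = -4*(-73) = 292)
J = 7383/7300 (J = 24/25 + 15/292 = 7383/7300 ≈ 1.0114)
c(s, o) = √(o² + s²)
c(J, K(4))*(-398) = √(4² + (7383/7300)²)*(-398) = √(16 + 54508689/53290000)*(-398) = √(907148689/53290000)*(-398) = (√907148689/7300)*(-398) = -199*√907148689/3650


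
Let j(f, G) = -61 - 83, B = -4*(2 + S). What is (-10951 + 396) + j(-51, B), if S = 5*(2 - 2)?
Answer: -10699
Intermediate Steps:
S = 0 (S = 5*0 = 0)
B = -8 (B = -4*(2 + 0) = -4*2 = -8)
j(f, G) = -144
(-10951 + 396) + j(-51, B) = (-10951 + 396) - 144 = -10555 - 144 = -10699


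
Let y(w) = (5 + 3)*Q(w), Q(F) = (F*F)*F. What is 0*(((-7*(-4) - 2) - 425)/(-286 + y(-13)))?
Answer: 0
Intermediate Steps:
Q(F) = F³ (Q(F) = F²*F = F³)
y(w) = 8*w³ (y(w) = (5 + 3)*w³ = 8*w³)
0*(((-7*(-4) - 2) - 425)/(-286 + y(-13))) = 0*(((-7*(-4) - 2) - 425)/(-286 + 8*(-13)³)) = 0*(((28 - 2) - 425)/(-286 + 8*(-2197))) = 0*((26 - 425)/(-286 - 17576)) = 0*(-399/(-17862)) = 0*(-399*(-1/17862)) = 0*(133/5954) = 0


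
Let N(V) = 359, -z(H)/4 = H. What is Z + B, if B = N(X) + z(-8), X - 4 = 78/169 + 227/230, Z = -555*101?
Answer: -55664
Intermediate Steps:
z(H) = -4*H
Z = -56055
X = 16291/2990 (X = 4 + (78/169 + 227/230) = 4 + (78*(1/169) + 227*(1/230)) = 4 + (6/13 + 227/230) = 4 + 4331/2990 = 16291/2990 ≈ 5.4485)
B = 391 (B = 359 - 4*(-8) = 359 + 32 = 391)
Z + B = -56055 + 391 = -55664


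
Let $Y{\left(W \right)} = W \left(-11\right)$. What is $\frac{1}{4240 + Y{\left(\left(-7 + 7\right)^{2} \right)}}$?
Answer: $\frac{1}{4240} \approx 0.00023585$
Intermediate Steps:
$Y{\left(W \right)} = - 11 W$
$\frac{1}{4240 + Y{\left(\left(-7 + 7\right)^{2} \right)}} = \frac{1}{4240 - 11 \left(-7 + 7\right)^{2}} = \frac{1}{4240 - 11 \cdot 0^{2}} = \frac{1}{4240 - 0} = \frac{1}{4240 + 0} = \frac{1}{4240}$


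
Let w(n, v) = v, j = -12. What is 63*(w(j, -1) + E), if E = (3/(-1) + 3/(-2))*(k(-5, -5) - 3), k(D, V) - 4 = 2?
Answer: -1827/2 ≈ -913.50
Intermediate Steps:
k(D, V) = 6 (k(D, V) = 4 + 2 = 6)
E = -27/2 (E = (3/(-1) + 3/(-2))*(6 - 3) = (3*(-1) + 3*(-½))*3 = (-3 - 3/2)*3 = -9/2*3 = -27/2 ≈ -13.500)
63*(w(j, -1) + E) = 63*(-1 - 27/2) = 63*(-29/2) = -1827/2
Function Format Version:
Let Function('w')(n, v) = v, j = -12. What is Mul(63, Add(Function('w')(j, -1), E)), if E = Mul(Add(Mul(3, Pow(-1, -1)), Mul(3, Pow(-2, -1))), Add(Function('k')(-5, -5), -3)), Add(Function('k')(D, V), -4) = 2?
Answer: Rational(-1827, 2) ≈ -913.50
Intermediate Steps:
Function('k')(D, V) = 6 (Function('k')(D, V) = Add(4, 2) = 6)
E = Rational(-27, 2) (E = Mul(Add(Mul(3, Pow(-1, -1)), Mul(3, Pow(-2, -1))), Add(6, -3)) = Mul(Add(Mul(3, -1), Mul(3, Rational(-1, 2))), 3) = Mul(Add(-3, Rational(-3, 2)), 3) = Mul(Rational(-9, 2), 3) = Rational(-27, 2) ≈ -13.500)
Mul(63, Add(Function('w')(j, -1), E)) = Mul(63, Add(-1, Rational(-27, 2))) = Mul(63, Rational(-29, 2)) = Rational(-1827, 2)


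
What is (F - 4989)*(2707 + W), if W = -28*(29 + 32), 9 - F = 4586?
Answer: -9556434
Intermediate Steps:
F = -4577 (F = 9 - 1*4586 = 9 - 4586 = -4577)
W = -1708 (W = -28*61 = -1708)
(F - 4989)*(2707 + W) = (-4577 - 4989)*(2707 - 1708) = -9566*999 = -9556434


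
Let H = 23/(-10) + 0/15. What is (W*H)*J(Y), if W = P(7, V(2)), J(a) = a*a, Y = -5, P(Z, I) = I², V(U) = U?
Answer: -230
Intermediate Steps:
J(a) = a²
W = 4 (W = 2² = 4)
H = -23/10 (H = 23*(-⅒) + 0*(1/15) = -23/10 + 0 = -23/10 ≈ -2.3000)
(W*H)*J(Y) = (4*(-23/10))*(-5)² = -46/5*25 = -230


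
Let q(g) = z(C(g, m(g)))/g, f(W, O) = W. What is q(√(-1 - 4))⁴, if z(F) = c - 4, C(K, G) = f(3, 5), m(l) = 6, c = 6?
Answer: 16/25 ≈ 0.64000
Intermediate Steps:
C(K, G) = 3
z(F) = 2 (z(F) = 6 - 4 = 2)
q(g) = 2/g
q(√(-1 - 4))⁴ = (2/(√(-1 - 4)))⁴ = (2/(√(-5)))⁴ = (2/((I*√5)))⁴ = (2*(-I*√5/5))⁴ = (-2*I*√5/5)⁴ = 16/25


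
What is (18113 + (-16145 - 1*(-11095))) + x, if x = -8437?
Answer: 4626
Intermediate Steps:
(18113 + (-16145 - 1*(-11095))) + x = (18113 + (-16145 - 1*(-11095))) - 8437 = (18113 + (-16145 + 11095)) - 8437 = (18113 - 5050) - 8437 = 13063 - 8437 = 4626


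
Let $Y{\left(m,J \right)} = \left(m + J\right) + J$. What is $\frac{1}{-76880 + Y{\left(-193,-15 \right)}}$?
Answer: $- \frac{1}{77103} \approx -1.297 \cdot 10^{-5}$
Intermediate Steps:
$Y{\left(m,J \right)} = m + 2 J$ ($Y{\left(m,J \right)} = \left(J + m\right) + J = m + 2 J$)
$\frac{1}{-76880 + Y{\left(-193,-15 \right)}} = \frac{1}{-76880 + \left(-193 + 2 \left(-15\right)\right)} = \frac{1}{-76880 - 223} = \frac{1}{-77103} = - \frac{1}{77103}$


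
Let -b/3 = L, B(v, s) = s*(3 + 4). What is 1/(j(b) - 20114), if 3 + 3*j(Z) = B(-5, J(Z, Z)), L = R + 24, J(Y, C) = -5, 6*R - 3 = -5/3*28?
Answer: -3/60380 ≈ -4.9685e-5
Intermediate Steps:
R = -131/18 (R = ½ + (-5/3*28)/6 = ½ + (⅙)*(-140/3) = ½ - 70/9 = -131/18 ≈ -7.2778)
L = 301/18 (L = -131/18 + 24 = 301/18 ≈ 16.722)
B(v, s) = 7*s (B(v, s) = s*7 = 7*s)
b = -301/6 (b = -3*301/18 = -301/6 ≈ -50.167)
j(Z) = -38/3 (j(Z) = -1 + (7*(-5))/3 = -1 + (⅓)*(-35) = -1 - 35/3 = -38/3)
1/(j(b) - 20114) = 1/(-38/3 - 20114) = 1/(-60380/3) = -3/60380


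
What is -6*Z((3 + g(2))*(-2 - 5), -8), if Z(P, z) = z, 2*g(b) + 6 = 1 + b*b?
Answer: 48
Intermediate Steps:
g(b) = -5/2 + b**2/2 (g(b) = -3 + (1 + b*b)/2 = -3 + (1 + b**2)/2 = -3 + (1/2 + b**2/2) = -5/2 + b**2/2)
-6*Z((3 + g(2))*(-2 - 5), -8) = -6*(-8) = 48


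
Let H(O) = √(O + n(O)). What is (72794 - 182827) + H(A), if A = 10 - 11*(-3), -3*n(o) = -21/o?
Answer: -110033 + 8*√1247/43 ≈ -1.1003e+5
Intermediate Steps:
n(o) = 7/o (n(o) = -(-7)/o = 7/o)
A = 43 (A = 10 + 33 = 43)
H(O) = √(O + 7/O)
(72794 - 182827) + H(A) = (72794 - 182827) + √(43 + 7/43) = -110033 + √(43 + 7*(1/43)) = -110033 + √(43 + 7/43) = -110033 + √(1856/43) = -110033 + 8*√1247/43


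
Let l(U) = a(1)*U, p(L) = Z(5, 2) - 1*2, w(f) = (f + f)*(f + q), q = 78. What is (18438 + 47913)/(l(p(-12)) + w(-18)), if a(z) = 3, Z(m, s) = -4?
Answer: -22117/726 ≈ -30.464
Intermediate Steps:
w(f) = 2*f*(78 + f) (w(f) = (f + f)*(f + 78) = (2*f)*(78 + f) = 2*f*(78 + f))
p(L) = -6 (p(L) = -4 - 1*2 = -4 - 2 = -6)
l(U) = 3*U
(18438 + 47913)/(l(p(-12)) + w(-18)) = (18438 + 47913)/(3*(-6) + 2*(-18)*(78 - 18)) = 66351/(-18 + 2*(-18)*60) = 66351/(-18 - 2160) = 66351/(-2178) = 66351*(-1/2178) = -22117/726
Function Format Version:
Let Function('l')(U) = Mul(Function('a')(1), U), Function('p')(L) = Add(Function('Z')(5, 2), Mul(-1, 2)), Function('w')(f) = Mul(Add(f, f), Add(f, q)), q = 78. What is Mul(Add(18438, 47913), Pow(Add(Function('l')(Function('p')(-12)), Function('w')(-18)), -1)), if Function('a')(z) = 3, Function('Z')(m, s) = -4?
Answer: Rational(-22117, 726) ≈ -30.464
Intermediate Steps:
Function('w')(f) = Mul(2, f, Add(78, f)) (Function('w')(f) = Mul(Add(f, f), Add(f, 78)) = Mul(Mul(2, f), Add(78, f)) = Mul(2, f, Add(78, f)))
Function('p')(L) = -6 (Function('p')(L) = Add(-4, Mul(-1, 2)) = Add(-4, -2) = -6)
Function('l')(U) = Mul(3, U)
Mul(Add(18438, 47913), Pow(Add(Function('l')(Function('p')(-12)), Function('w')(-18)), -1)) = Mul(Add(18438, 47913), Pow(Add(Mul(3, -6), Mul(2, -18, Add(78, -18))), -1)) = Mul(66351, Pow(Add(-18, Mul(2, -18, 60)), -1)) = Mul(66351, Pow(Add(-18, -2160), -1)) = Mul(66351, Pow(-2178, -1)) = Mul(66351, Rational(-1, 2178)) = Rational(-22117, 726)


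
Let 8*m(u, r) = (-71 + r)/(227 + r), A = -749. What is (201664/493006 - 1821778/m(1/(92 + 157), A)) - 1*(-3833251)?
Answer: -275126852719271/50533115 ≈ -5.4445e+6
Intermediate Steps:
m(u, r) = (-71 + r)/(8*(227 + r)) (m(u, r) = ((-71 + r)/(227 + r))/8 = (-71 + r)/(8*(227 + r)))
(201664/493006 - 1821778/m(1/(92 + 157), A)) - 1*(-3833251) = (201664/493006 - 1821778*8*(227 - 749)/(-71 - 749)) - 1*(-3833251) = (201664*(1/493006) - 1821778/((1/8)*(-820)/(-522))) + 3833251 = (100832/246503 - 1821778/((1/8)*(-1/522)*(-820))) + 3833251 = (100832/246503 - 1821778/205/1044) + 3833251 = (100832/246503 - 1821778*1044/205) + 3833251 = (100832/246503 - 1901936232/205) + 3833251 = -468832966326136/50533115 + 3833251 = -275126852719271/50533115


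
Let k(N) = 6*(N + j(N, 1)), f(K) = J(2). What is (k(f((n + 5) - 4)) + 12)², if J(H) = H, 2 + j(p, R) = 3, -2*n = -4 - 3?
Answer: 900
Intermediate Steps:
n = 7/2 (n = -(-4 - 3)/2 = -½*(-7) = 7/2 ≈ 3.5000)
j(p, R) = 1 (j(p, R) = -2 + 3 = 1)
f(K) = 2
k(N) = 6 + 6*N (k(N) = 6*(N + 1) = 6*(1 + N) = 6 + 6*N)
(k(f((n + 5) - 4)) + 12)² = ((6 + 6*2) + 12)² = ((6 + 12) + 12)² = (18 + 12)² = 30² = 900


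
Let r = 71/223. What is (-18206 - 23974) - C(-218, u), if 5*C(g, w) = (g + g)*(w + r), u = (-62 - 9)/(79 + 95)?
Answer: -4092429322/97005 ≈ -42188.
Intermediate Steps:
u = -71/174 ≈ -0.40805
r = 71/223 (r = 71*(1/223) = 71/223 ≈ 0.31839)
C(g, w) = 2*g*(71/223 + w)/5 (C(g, w) = ((g + g)*(w + 71/223))/5 = ((2*g)*(71/223 + w))/5 = (2*g*(71/223 + w))/5 = 2*g*(71/223 + w)/5)
(-18206 - 23974) - C(-218, u) = (-18206 - 23974) - 2*(-218)*(71 + 223*(-71/174))/1115 = -42180 - 2*(-218)*(71 - 15833/174)/1115 = -42180 - 2*(-218)*(-3479)/(1115*174) = -42180 - 1*758422/97005 = -42180 - 758422/97005 = -4092429322/97005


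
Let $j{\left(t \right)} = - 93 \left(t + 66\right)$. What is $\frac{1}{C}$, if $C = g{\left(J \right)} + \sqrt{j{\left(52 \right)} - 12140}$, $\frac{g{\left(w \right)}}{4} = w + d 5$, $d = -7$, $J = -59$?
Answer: $- \frac{188}{82245} - \frac{i \sqrt{23114}}{164490} \approx -0.0022859 - 0.00092427 i$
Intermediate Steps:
$j{\left(t \right)} = -6138 - 93 t$ ($j{\left(t \right)} = - 93 \left(66 + t\right) = -6138 - 93 t$)
$g{\left(w \right)} = -140 + 4 w$ ($g{\left(w \right)} = 4 \left(w - 35\right) = 4 \left(-35 + w\right) = -140 + 4 w$)
$C = -376 + i \sqrt{23114}$ ($C = \left(-140 + 4 \left(-59\right)\right) + \sqrt{\left(-6138 - 4836\right) - 12140} = \left(-140 - 236\right) + \sqrt{\left(-6138 - 4836\right) - 12140} = -376 + \sqrt{-10974 - 12140} = -376 + \sqrt{-23114} = -376 + i \sqrt{23114} \approx -376.0 + 152.03 i$)
$\frac{1}{C} = \frac{1}{-376 + i \sqrt{23114}}$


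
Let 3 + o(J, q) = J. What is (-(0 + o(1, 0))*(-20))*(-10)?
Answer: 400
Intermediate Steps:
o(J, q) = -3 + J
(-(0 + o(1, 0))*(-20))*(-10) = (-(0 + (-3 + 1))*(-20))*(-10) = (-(0 - 2)*(-20))*(-10) = (-1*(-2)*(-20))*(-10) = (2*(-20))*(-10) = -40*(-10) = 400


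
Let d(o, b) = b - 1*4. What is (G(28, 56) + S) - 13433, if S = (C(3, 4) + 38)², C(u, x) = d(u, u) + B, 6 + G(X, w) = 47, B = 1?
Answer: -11948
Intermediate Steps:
G(X, w) = 41 (G(X, w) = -6 + 47 = 41)
d(o, b) = -4 + b (d(o, b) = b - 4 = -4 + b)
C(u, x) = -3 + u (C(u, x) = (-4 + u) + 1 = -3 + u)
S = 1444 (S = ((-3 + 3) + 38)² = (0 + 38)² = 38² = 1444)
(G(28, 56) + S) - 13433 = (41 + 1444) - 13433 = 1485 - 13433 = -11948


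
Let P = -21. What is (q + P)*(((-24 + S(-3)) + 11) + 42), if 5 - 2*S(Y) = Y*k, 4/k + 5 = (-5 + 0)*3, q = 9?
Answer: -1872/5 ≈ -374.40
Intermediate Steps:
k = -⅕ (k = 4/(-5 + (-5 + 0)*3) = 4/(-5 - 5*3) = 4/(-5 - 15) = 4/(-20) = 4*(-1/20) = -⅕ ≈ -0.20000)
S(Y) = 5/2 + Y/10 (S(Y) = 5/2 - Y*(-1)/(2*5) = 5/2 - (-1)*Y/10 = 5/2 + Y/10)
(q + P)*(((-24 + S(-3)) + 11) + 42) = (9 - 21)*(((-24 + (5/2 + (⅒)*(-3))) + 11) + 42) = -12*(((-24 + (5/2 - 3/10)) + 11) + 42) = -12*(((-24 + 11/5) + 11) + 42) = -12*((-109/5 + 11) + 42) = -12*(-54/5 + 42) = -12*156/5 = -1872/5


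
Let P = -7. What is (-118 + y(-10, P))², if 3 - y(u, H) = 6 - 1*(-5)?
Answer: 15876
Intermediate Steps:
y(u, H) = -8 (y(u, H) = 3 - (6 - 1*(-5)) = 3 - (6 + 5) = 3 - 1*11 = 3 - 11 = -8)
(-118 + y(-10, P))² = (-118 - 8)² = (-126)² = 15876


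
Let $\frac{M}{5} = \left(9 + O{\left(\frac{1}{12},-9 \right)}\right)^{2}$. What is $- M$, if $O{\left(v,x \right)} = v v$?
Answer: $- \frac{8411045}{20736} \approx -405.63$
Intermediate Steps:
$O{\left(v,x \right)} = v^{2}$
$M = \frac{8411045}{20736}$ ($M = 5 \left(9 + \left(\frac{1}{12}\right)^{2}\right)^{2} = 5 \left(9 + \frac{1}{144}\right)^{2} = 5 \left(\frac{1297}{144}\right)^{2} = 5 \cdot \frac{1682209}{20736} = \frac{8411045}{20736} \approx 405.63$)
$- M = \left(-1\right) \frac{8411045}{20736} = - \frac{8411045}{20736}$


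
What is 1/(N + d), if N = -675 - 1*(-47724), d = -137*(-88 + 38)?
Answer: 1/53899 ≈ 1.8553e-5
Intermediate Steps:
d = 6850 (d = -137*(-50) = 6850)
N = 47049 (N = -675 + 47724 = 47049)
1/(N + d) = 1/(47049 + 6850) = 1/53899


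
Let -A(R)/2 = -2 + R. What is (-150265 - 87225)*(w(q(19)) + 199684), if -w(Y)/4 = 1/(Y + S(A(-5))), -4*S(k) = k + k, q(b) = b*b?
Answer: -8393862234340/177 ≈ -4.7423e+10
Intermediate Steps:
A(R) = 4 - 2*R (A(R) = -2*(-2 + R) = 4 - 2*R)
q(b) = b²
S(k) = -k/2 (S(k) = -(k + k)/4 = -k/2)
w(Y) = -4/(-7 + Y) (w(Y) = -4/(Y - (4 - 2*(-5))/2) = -4/(Y - (4 + 10)/2) = -4/(Y - ½*14) = -4/(Y - 7) = -4/(-7 + Y))
(-150265 - 87225)*(w(q(19)) + 199684) = (-150265 - 87225)*(-4/(-7 + 19²) + 199684) = -237490*(-4/(-7 + 361) + 199684) = -237490*(-4/354 + 199684) = -237490*(-4*1/354 + 199684) = -237490*(-2/177 + 199684) = -237490*35344066/177 = -8393862234340/177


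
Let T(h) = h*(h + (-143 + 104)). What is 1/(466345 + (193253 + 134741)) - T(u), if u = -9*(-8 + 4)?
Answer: 85788613/794339 ≈ 108.00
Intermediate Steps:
u = 36 (u = -9*(-4) = 36)
T(h) = h*(-39 + h) (T(h) = h*(h - 39) = h*(-39 + h))
1/(466345 + (193253 + 134741)) - T(u) = 1/(466345 + (193253 + 134741)) - 36*(-39 + 36) = 1/(466345 + 327994) - 36*(-3) = 1/794339 - 1*(-108) = 1/794339 + 108 = 85788613/794339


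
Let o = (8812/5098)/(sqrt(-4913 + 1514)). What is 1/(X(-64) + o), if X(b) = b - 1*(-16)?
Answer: -265015991988/12720772468633 + 5615447*I*sqrt(3399)/25441544937266 ≈ -0.020833 + 1.2868e-5*I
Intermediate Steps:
X(b) = 16 + b (X(b) = b + 16 = 16 + b)
o = -4406*I*sqrt(3399)/8664051 (o = (8812*(1/5098))/(sqrt(-3399)) = 4406/(2549*((I*sqrt(3399)))) = 4406*(-I*sqrt(3399)/3399)/2549 = -4406*I*sqrt(3399)/8664051 ≈ -0.029648*I)
1/(X(-64) + o) = 1/((16 - 64) - 4406*I*sqrt(3399)/8664051) = 1/(-48 - 4406*I*sqrt(3399)/8664051)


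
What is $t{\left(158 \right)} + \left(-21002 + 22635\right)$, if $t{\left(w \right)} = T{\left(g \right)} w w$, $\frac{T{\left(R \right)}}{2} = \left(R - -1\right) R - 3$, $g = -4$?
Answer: $450985$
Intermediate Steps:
$T{\left(R \right)} = -6 + 2 R \left(1 + R\right)$ ($T{\left(R \right)} = 2 \left(\left(R - -1\right) R - 3\right) = 2 \left(\left(R + 1\right) R - 3\right) = 2 \left(\left(1 + R\right) R - 3\right) = 2 \left(R \left(1 + R\right) - 3\right) = 2 \left(-3 + R \left(1 + R\right)\right) = -6 + 2 R \left(1 + R\right)$)
$t{\left(w \right)} = 18 w^{2}$ ($t{\left(w \right)} = \left(-6 + 2 \left(-4\right) + 2 \left(-4\right)^{2}\right) w w = \left(-6 - 8 + 2 \cdot 16\right) w w = \left(-6 - 8 + 32\right) w w = 18 w w = 18 w^{2}$)
$t{\left(158 \right)} + \left(-21002 + 22635\right) = 18 \cdot 158^{2} + \left(-21002 + 22635\right) = 18 \cdot 24964 + 1633 = 449352 + 1633 = 450985$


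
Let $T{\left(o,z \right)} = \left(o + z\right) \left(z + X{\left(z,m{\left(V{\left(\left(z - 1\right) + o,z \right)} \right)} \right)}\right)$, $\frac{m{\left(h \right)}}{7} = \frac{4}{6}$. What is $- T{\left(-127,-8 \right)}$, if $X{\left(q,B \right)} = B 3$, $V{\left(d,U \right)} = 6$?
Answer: $810$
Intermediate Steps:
$m{\left(h \right)} = \frac{14}{3}$ ($m{\left(h \right)} = 7 \cdot \frac{4}{6} = 7 \cdot 4 \cdot \frac{1}{6} = 7 \cdot \frac{2}{3} = \frac{14}{3}$)
$X{\left(q,B \right)} = 3 B$
$T{\left(o,z \right)} = \left(14 + z\right) \left(o + z\right)$ ($T{\left(o,z \right)} = \left(o + z\right) \left(z + 3 \cdot \frac{14}{3}\right) = \left(o + z\right) \left(z + 14\right) = \left(o + z\right) \left(14 + z\right) = \left(14 + z\right) \left(o + z\right)$)
$- T{\left(-127,-8 \right)} = - (\left(-8\right)^{2} + 14 \left(-127\right) + 14 \left(-8\right) - -1016) = - (64 - 1778 - 112 + 1016) = \left(-1\right) \left(-810\right) = 810$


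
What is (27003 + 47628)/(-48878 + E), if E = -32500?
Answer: -24877/27126 ≈ -0.91709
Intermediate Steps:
(27003 + 47628)/(-48878 + E) = (27003 + 47628)/(-48878 - 32500) = 74631/(-81378) = 74631*(-1/81378) = -24877/27126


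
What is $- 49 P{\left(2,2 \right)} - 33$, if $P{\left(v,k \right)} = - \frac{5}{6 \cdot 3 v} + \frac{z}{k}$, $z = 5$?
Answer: $- \frac{5353}{36} \approx -148.69$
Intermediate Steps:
$P{\left(v,k \right)} = \frac{5}{k} - \frac{5}{18 v}$ ($P{\left(v,k \right)} = - \frac{5}{6 \cdot 3 v} + \frac{5}{k} = - \frac{5}{18 v} + \frac{5}{k} = \frac{5}{k} - \frac{5}{18 v}$)
$- 49 P{\left(2,2 \right)} - 33 = - 49 \left(\frac{5}{2} - \frac{5}{18 \cdot 2}\right) - 33 = - 49 \left(5 \cdot \frac{1}{2} - \frac{5}{36}\right) - 33 = - 49 \left(\frac{5}{2} - \frac{5}{36}\right) - 33 = \left(-49\right) \frac{85}{36} - 33 = - \frac{4165}{36} - 33 = - \frac{5353}{36}$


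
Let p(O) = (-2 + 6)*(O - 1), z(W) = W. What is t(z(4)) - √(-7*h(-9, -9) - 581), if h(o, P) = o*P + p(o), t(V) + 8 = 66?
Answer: 58 - 2*I*√217 ≈ 58.0 - 29.462*I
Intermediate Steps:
p(O) = -4 + 4*O (p(O) = 4*(-1 + O) = -4 + 4*O)
t(V) = 58 (t(V) = -8 + 66 = 58)
h(o, P) = -4 + 4*o + P*o (h(o, P) = o*P + (-4 + 4*o) = P*o + (-4 + 4*o) = -4 + 4*o + P*o)
t(z(4)) - √(-7*h(-9, -9) - 581) = 58 - √(-7*(-4 + 4*(-9) - 9*(-9)) - 581) = 58 - √(-7*(-4 - 36 + 81) - 581) = 58 - √(-7*41 - 581) = 58 - √(-287 - 581) = 58 - √(-868) = 58 - 2*I*√217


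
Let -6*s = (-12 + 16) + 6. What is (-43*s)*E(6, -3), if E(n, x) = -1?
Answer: -215/3 ≈ -71.667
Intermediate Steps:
s = -5/3 (s = -((-12 + 16) + 6)/6 = -(4 + 6)/6 = -⅙*10 = -5/3 ≈ -1.6667)
(-43*s)*E(6, -3) = -43*(-5/3)*(-1) = (215/3)*(-1) = -215/3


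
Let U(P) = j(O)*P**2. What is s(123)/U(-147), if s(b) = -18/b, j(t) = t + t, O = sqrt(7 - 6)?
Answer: -1/295323 ≈ -3.3861e-6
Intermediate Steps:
O = 1 (O = sqrt(1) = 1)
j(t) = 2*t
U(P) = 2*P**2 (U(P) = (2*1)*P**2 = 2*P**2)
s(123)/U(-147) = (-18/123)/((2*(-147)**2)) = (-18*1/123)/((2*21609)) = -6/41/43218 = -6/41*1/43218 = -1/295323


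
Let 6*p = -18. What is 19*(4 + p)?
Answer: 19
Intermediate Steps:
p = -3 (p = (⅙)*(-18) = -3)
19*(4 + p) = 19*(4 - 3) = 19*1 = 19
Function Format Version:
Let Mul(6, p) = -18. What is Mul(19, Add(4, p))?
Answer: 19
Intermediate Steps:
p = -3 (p = Mul(Rational(1, 6), -18) = -3)
Mul(19, Add(4, p)) = Mul(19, Add(4, -3)) = Mul(19, 1) = 19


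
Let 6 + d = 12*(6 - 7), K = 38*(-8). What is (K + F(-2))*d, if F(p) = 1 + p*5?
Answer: 5634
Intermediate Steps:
F(p) = 1 + 5*p
K = -304
d = -18 (d = -6 + 12*(6 - 7) = -6 + 12*(-1) = -6 - 12 = -18)
(K + F(-2))*d = (-304 + (1 + 5*(-2)))*(-18) = (-304 + (1 - 10))*(-18) = (-304 - 9)*(-18) = -313*(-18) = 5634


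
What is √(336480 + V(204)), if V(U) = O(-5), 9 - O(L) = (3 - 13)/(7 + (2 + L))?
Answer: √1345966/2 ≈ 580.08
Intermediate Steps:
O(L) = 9 + 10/(9 + L) (O(L) = 9 - (3 - 13)/(7 + (2 + L)) = 9 - (-10)/(9 + L) = 9 + 10/(9 + L))
V(U) = 23/2 (V(U) = (91 + 9*(-5))/(9 - 5) = (91 - 45)/4 = (¼)*46 = 23/2)
√(336480 + V(204)) = √(336480 + 23/2) = √(672983/2) = √1345966/2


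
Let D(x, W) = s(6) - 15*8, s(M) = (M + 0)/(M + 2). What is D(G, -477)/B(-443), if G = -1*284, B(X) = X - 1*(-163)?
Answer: 477/1120 ≈ 0.42589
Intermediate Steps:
B(X) = 163 + X (B(X) = X + 163 = 163 + X)
s(M) = M/(2 + M)
G = -284
D(x, W) = -477/4 (D(x, W) = 6/(2 + 6) - 15*8 = 6/8 - 120 = 6*(⅛) - 120 = ¾ - 120 = -477/4)
D(G, -477)/B(-443) = -477/(4*(163 - 443)) = -477/4/(-280) = -477/4*(-1/280) = 477/1120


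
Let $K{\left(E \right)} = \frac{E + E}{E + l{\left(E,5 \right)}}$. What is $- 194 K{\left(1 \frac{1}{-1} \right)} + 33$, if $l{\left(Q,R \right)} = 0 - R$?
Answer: $- \frac{95}{3} \approx -31.667$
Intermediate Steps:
$l{\left(Q,R \right)} = - R$
$K{\left(E \right)} = \frac{2 E}{-5 + E}$ ($K{\left(E \right)} = \frac{E + E}{E - 5} = \frac{2 E}{E - 5} = \frac{2 E}{-5 + E}$)
$- 194 K{\left(1 \frac{1}{-1} \right)} + 33 = - 194 \frac{2 \cdot 1 \frac{1}{-1}}{-5 + 1 \frac{1}{-1}} + 33 = - 194 \frac{2 \cdot 1 \left(-1\right)}{-5 + 1 \left(-1\right)} + 33 = - 194 \cdot 2 \left(-1\right) \frac{1}{-5 - 1} + 33 = - 194 \cdot 2 \left(-1\right) \frac{1}{-6} + 33 = - 194 \cdot 2 \left(-1\right) \left(- \frac{1}{6}\right) + 33 = \left(-194\right) \frac{1}{3} + 33 = - \frac{194}{3} + 33 = - \frac{95}{3}$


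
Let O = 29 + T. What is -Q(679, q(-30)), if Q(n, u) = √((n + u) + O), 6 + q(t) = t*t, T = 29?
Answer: -√1631 ≈ -40.386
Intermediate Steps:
q(t) = -6 + t² (q(t) = -6 + t*t = -6 + t²)
O = 58 (O = 29 + 29 = 58)
Q(n, u) = √(58 + n + u) (Q(n, u) = √((n + u) + 58) = √(58 + n + u))
-Q(679, q(-30)) = -√(58 + 679 + (-6 + (-30)²)) = -√(58 + 679 + (-6 + 900)) = -√(58 + 679 + 894) = -√1631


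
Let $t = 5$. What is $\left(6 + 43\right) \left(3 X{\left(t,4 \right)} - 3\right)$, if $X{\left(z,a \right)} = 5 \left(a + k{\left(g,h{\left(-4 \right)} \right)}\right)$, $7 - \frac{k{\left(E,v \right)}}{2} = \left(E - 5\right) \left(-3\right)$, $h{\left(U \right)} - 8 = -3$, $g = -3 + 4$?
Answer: $-4557$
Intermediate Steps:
$g = 1$
$h{\left(U \right)} = 5$ ($h{\left(U \right)} = 8 - 3 = 5$)
$k{\left(E,v \right)} = -16 + 6 E$ ($k{\left(E,v \right)} = 14 - 2 \left(E - 5\right) \left(-3\right) = 14 - 2 \left(-5 + E\right) \left(-3\right) = 14 - 2 \left(15 - 3 E\right) = 14 + \left(-30 + 6 E\right) = -16 + 6 E$)
$X{\left(z,a \right)} = -50 + 5 a$ ($X{\left(z,a \right)} = 5 \left(a + \left(-16 + 6 \cdot 1\right)\right) = 5 \left(a + \left(-16 + 6\right)\right) = 5 \left(a - 10\right) = 5 \left(-10 + a\right) = -50 + 5 a$)
$\left(6 + 43\right) \left(3 X{\left(t,4 \right)} - 3\right) = \left(6 + 43\right) \left(3 \left(-50 + 5 \cdot 4\right) - 3\right) = 49 \left(3 \left(-50 + 20\right) - 3\right) = 49 \left(3 \left(-30\right) - 3\right) = 49 \left(-90 - 3\right) = 49 \left(-93\right) = -4557$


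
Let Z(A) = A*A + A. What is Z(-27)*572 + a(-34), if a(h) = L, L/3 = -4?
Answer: 401532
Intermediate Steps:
L = -12 (L = 3*(-4) = -12)
a(h) = -12
Z(A) = A + A² (Z(A) = A² + A = A + A²)
Z(-27)*572 + a(-34) = -27*(1 - 27)*572 - 12 = -27*(-26)*572 - 12 = 702*572 - 12 = 401544 - 12 = 401532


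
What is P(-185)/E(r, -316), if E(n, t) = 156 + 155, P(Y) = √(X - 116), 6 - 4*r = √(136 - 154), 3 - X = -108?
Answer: I*√5/311 ≈ 0.0071899*I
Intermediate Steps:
X = 111 (X = 3 - 1*(-108) = 3 + 108 = 111)
r = 3/2 - 3*I*√2/4 (r = 3/2 - √(136 - 154)/4 = 3/2 - 3*I*√2/4 ≈ 1.5 - 1.0607*I)
P(Y) = I*√5 (P(Y) = √(111 - 116) = √(-5) = I*√5)
E(n, t) = 311
P(-185)/E(r, -316) = (I*√5)/311 = (I*√5)*(1/311) = I*√5/311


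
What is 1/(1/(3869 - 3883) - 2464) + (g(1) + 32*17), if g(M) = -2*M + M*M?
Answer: 18731857/34497 ≈ 543.00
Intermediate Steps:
g(M) = M² - 2*M (g(M) = -2*M + M² = M² - 2*M)
1/(1/(3869 - 3883) - 2464) + (g(1) + 32*17) = 1/(1/(3869 - 3883) - 2464) + (1*(-2 + 1) + 32*17) = 1/(1/(-14) - 2464) + (1*(-1) + 544) = 1/(-1/14 - 2464) + (-1 + 544) = 1/(-34497/14) + 543 = -14/34497 + 543 = 18731857/34497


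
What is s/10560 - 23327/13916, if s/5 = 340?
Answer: -2783449/1836912 ≈ -1.5153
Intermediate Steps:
s = 1700 (s = 5*340 = 1700)
s/10560 - 23327/13916 = 1700/10560 - 23327/13916 = 1700*(1/10560) - 23327*1/13916 = 85/528 - 23327/13916 = -2783449/1836912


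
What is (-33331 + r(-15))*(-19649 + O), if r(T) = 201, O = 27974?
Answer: -275807250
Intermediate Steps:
(-33331 + r(-15))*(-19649 + O) = (-33331 + 201)*(-19649 + 27974) = -33130*8325 = -275807250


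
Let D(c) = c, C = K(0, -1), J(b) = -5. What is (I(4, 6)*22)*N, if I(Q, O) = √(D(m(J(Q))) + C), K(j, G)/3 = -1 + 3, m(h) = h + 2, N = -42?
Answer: -924*√3 ≈ -1600.4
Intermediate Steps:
m(h) = 2 + h
K(j, G) = 6 (K(j, G) = 3*(-1 + 3) = 3*2 = 6)
C = 6
I(Q, O) = √3 (I(Q, O) = √((2 - 5) + 6) = √(-3 + 6) = √3)
(I(4, 6)*22)*N = (√3*22)*(-42) = (22*√3)*(-42) = -924*√3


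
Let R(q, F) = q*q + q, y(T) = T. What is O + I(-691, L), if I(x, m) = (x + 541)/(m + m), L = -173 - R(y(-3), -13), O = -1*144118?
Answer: -25797047/179 ≈ -1.4412e+5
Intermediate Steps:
O = -144118
R(q, F) = q + q² (R(q, F) = q² + q = q + q²)
L = -179 (L = -173 - (-3)*(1 - 3) = -173 - (-3)*(-2) = -173 - 1*6 = -173 - 6 = -179)
I(x, m) = (541 + x)/(2*m) (I(x, m) = (541 + x)/((2*m)) = (541 + x)*(1/(2*m)) = (541 + x)/(2*m))
O + I(-691, L) = -144118 + (½)*(541 - 691)/(-179) = -144118 + (½)*(-1/179)*(-150) = -144118 + 75/179 = -25797047/179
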